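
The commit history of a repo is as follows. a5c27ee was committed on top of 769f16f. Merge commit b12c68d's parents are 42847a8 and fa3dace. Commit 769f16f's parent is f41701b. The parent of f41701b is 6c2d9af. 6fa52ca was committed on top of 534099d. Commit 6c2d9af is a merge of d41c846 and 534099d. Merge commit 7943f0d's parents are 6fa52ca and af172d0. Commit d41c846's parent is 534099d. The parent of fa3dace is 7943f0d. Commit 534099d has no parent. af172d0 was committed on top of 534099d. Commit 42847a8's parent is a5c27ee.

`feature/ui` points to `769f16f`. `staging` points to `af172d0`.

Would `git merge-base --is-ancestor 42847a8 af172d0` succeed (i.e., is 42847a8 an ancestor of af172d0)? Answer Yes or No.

No

Ancestors of af172d0: {534099d, af172d0}.
42847a8 is not in that set, so it is not an ancestor of af172d0.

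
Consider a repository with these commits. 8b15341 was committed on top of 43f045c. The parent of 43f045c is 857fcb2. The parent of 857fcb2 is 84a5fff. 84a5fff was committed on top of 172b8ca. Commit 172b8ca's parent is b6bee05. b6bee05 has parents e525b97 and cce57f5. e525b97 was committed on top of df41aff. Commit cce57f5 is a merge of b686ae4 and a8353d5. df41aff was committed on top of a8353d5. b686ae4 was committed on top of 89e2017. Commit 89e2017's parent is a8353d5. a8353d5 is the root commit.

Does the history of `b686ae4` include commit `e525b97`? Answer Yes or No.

Ancestors of b686ae4: {89e2017, a8353d5, b686ae4}.
e525b97 is not in that set, so it is not an ancestor of b686ae4.

No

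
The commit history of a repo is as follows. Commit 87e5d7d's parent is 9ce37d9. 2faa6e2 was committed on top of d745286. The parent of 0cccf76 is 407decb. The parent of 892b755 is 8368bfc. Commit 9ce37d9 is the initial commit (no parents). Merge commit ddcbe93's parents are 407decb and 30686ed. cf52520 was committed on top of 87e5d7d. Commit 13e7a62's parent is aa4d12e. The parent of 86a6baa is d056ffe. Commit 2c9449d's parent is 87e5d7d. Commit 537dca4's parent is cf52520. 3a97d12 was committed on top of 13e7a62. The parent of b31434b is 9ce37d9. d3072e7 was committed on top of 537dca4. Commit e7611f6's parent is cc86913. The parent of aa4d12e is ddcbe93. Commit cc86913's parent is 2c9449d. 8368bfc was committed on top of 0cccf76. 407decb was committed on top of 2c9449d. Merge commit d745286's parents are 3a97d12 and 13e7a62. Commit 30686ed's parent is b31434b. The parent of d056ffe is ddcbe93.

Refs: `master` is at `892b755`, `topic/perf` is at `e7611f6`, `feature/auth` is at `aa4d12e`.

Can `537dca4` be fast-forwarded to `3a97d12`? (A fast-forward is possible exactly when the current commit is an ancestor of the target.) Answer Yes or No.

A fast-forward from 537dca4 to 3a97d12 is possible iff 537dca4 is an ancestor of 3a97d12.
Ancestors of 3a97d12: {13e7a62, 2c9449d, 30686ed, 3a97d12, 407decb, 87e5d7d, 9ce37d9, aa4d12e, b31434b, ddcbe93}.
537dca4 is not among them, so fast-forward is not possible.

No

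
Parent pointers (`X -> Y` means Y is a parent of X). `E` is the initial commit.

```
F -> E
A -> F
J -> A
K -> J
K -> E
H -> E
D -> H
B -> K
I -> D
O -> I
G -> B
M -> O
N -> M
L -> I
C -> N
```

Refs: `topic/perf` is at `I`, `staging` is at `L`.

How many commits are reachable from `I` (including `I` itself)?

Walking parent pointers from I: reachable set = {D, E, H, I}.
That is 4 commits.

4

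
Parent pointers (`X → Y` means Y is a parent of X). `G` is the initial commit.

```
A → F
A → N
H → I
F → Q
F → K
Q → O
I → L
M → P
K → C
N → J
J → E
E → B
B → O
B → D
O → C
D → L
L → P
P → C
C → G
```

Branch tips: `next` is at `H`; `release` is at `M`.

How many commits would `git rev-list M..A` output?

11

Reachable from A: {A, B, C, D, E, F, G, J, K, L, N, O, P, Q}.
Reachable from M: {C, G, M, P}.
In A's history but not M's: {A, B, D, E, F, J, K, L, N, O, Q} — 11 commits.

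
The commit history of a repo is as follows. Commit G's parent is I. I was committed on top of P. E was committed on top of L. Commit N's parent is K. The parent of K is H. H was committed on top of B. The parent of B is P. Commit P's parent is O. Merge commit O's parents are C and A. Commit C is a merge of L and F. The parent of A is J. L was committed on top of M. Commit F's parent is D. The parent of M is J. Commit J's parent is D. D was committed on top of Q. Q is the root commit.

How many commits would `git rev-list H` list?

12

Walking parent pointers from H: reachable set = {A, B, C, D, F, H, J, L, M, O, P, Q}.
That is 12 commits.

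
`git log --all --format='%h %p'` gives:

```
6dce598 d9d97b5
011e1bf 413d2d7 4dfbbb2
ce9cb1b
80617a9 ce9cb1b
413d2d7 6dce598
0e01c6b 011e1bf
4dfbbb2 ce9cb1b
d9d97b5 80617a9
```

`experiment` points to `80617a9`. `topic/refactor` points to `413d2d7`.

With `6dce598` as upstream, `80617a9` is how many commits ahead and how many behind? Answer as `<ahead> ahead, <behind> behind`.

Reachable from 80617a9: {80617a9, ce9cb1b}.
Reachable from 6dce598: {6dce598, 80617a9, ce9cb1b, d9d97b5}.
Only in 80617a9's history (ahead): {} — 0.
Only in 6dce598's history (behind): {6dce598, d9d97b5} — 2.

0 ahead, 2 behind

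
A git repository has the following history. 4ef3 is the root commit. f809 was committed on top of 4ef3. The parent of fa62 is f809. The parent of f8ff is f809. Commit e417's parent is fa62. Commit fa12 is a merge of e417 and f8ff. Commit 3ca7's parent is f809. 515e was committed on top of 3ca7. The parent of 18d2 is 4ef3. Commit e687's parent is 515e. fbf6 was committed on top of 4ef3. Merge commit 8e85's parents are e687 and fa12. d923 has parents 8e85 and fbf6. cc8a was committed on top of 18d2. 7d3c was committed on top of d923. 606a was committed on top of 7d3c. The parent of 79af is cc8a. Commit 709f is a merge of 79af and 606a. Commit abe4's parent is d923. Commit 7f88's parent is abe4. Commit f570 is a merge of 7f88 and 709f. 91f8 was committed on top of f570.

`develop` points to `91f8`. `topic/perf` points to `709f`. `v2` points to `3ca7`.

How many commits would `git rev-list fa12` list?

6

Walking parent pointers from fa12: reachable set = {4ef3, e417, f809, f8ff, fa12, fa62}.
That is 6 commits.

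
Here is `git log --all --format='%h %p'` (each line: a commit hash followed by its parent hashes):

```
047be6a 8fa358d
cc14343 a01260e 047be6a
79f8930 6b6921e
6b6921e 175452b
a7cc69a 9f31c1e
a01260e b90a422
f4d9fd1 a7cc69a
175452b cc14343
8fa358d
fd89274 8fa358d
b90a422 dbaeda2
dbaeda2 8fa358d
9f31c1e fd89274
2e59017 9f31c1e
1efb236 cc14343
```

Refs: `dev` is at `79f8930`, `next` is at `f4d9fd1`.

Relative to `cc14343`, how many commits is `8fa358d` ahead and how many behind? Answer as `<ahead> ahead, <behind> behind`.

0 ahead, 5 behind

Reachable from 8fa358d: {8fa358d}.
Reachable from cc14343: {047be6a, 8fa358d, a01260e, b90a422, cc14343, dbaeda2}.
Only in 8fa358d's history (ahead): {} — 0.
Only in cc14343's history (behind): {047be6a, a01260e, b90a422, cc14343, dbaeda2} — 5.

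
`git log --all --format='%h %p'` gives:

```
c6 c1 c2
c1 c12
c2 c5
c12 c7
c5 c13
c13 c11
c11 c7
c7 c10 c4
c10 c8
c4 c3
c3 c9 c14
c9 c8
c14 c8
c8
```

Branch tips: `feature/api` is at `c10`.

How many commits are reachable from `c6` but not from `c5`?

4

Reachable from c6: {c1, c10, c11, c12, c13, c14, c2, c3, c4, c5, c6, c7, c8, c9}.
Reachable from c5: {c10, c11, c13, c14, c3, c4, c5, c7, c8, c9}.
In c6's history but not c5's: {c1, c12, c2, c6} — 4 commits.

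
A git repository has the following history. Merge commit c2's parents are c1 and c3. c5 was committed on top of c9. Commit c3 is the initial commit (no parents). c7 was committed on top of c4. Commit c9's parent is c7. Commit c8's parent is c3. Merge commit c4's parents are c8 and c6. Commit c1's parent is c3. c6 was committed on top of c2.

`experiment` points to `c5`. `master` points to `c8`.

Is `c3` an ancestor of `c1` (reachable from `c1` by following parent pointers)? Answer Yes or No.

Yes

Ancestors of c1 (commits reachable by following parents): {c1, c3}.
c3 is in that set, so it is an ancestor of c1.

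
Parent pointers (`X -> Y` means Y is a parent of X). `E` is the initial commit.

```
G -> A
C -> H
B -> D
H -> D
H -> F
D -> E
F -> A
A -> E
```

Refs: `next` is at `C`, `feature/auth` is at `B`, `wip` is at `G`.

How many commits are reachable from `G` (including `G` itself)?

Walking parent pointers from G: reachable set = {A, E, G}.
That is 3 commits.

3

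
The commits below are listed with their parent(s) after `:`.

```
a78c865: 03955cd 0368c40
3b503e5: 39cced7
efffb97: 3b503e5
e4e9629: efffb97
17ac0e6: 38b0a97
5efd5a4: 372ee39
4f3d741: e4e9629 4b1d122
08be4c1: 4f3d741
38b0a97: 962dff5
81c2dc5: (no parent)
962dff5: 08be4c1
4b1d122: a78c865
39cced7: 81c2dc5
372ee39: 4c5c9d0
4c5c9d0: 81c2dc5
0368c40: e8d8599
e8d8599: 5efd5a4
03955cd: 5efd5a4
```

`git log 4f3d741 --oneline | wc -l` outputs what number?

Walking parent pointers from 4f3d741: reachable set = {0368c40, 03955cd, 372ee39, 39cced7, 3b503e5, 4b1d122, 4c5c9d0, 4f3d741, 5efd5a4, 81c2dc5, a78c865, e4e9629, e8d8599, efffb97}.
That is 14 commits.

14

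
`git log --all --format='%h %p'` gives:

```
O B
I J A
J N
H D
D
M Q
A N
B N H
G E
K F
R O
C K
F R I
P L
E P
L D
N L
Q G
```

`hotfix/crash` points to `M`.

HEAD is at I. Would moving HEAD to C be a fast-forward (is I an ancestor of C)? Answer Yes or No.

Yes

A fast-forward from I to C is possible iff I is an ancestor of C.
Ancestors of C: {A, B, C, D, F, H, I, J, K, L, N, O, R}.
I is among them, so fast-forward is possible.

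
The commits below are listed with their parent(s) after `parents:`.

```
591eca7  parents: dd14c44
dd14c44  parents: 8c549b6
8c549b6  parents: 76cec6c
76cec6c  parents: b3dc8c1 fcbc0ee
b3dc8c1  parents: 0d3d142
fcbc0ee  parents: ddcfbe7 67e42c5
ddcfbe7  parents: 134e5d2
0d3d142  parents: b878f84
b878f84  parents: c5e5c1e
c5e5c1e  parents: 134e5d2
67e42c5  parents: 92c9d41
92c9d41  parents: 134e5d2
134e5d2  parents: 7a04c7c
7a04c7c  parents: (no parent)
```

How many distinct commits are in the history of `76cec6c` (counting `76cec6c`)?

Walking parent pointers from 76cec6c: reachable set = {0d3d142, 134e5d2, 67e42c5, 76cec6c, 7a04c7c, 92c9d41, b3dc8c1, b878f84, c5e5c1e, ddcfbe7, fcbc0ee}.
That is 11 commits.

11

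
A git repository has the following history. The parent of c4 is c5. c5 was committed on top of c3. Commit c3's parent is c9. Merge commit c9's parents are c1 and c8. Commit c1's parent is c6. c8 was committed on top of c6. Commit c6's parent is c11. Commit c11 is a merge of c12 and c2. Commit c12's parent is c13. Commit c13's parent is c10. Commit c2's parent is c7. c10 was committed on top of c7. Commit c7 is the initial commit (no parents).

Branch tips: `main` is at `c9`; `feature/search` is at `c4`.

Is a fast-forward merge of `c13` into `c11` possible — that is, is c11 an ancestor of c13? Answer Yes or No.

No

A fast-forward from c11 to c13 is possible iff c11 is an ancestor of c13.
Ancestors of c13: {c10, c13, c7}.
c11 is not among them, so fast-forward is not possible.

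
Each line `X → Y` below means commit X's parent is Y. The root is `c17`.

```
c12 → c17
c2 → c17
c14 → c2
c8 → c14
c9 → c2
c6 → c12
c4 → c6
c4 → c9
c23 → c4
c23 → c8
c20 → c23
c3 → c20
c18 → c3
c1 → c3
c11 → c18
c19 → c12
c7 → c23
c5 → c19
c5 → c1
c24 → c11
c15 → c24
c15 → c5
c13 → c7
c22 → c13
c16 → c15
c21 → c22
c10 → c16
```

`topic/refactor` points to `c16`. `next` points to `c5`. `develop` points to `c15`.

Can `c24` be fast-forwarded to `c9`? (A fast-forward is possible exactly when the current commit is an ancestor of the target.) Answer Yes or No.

A fast-forward from c24 to c9 is possible iff c24 is an ancestor of c9.
Ancestors of c9: {c17, c2, c9}.
c24 is not among them, so fast-forward is not possible.

No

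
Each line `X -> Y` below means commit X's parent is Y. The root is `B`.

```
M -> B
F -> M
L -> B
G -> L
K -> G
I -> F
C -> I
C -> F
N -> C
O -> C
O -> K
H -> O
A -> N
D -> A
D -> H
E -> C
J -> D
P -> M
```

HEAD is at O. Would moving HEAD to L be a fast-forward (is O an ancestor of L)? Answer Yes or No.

No

A fast-forward from O to L is possible iff O is an ancestor of L.
Ancestors of L: {B, L}.
O is not among them, so fast-forward is not possible.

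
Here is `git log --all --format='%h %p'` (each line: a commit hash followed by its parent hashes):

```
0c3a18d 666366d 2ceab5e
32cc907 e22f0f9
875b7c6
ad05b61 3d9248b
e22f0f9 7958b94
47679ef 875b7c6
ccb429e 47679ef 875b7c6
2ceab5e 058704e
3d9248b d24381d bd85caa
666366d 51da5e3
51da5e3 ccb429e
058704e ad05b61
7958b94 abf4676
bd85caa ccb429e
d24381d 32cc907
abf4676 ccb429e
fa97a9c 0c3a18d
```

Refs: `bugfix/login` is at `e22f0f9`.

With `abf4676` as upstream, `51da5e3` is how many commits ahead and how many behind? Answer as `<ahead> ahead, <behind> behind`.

1 ahead, 1 behind

Reachable from 51da5e3: {47679ef, 51da5e3, 875b7c6, ccb429e}.
Reachable from abf4676: {47679ef, 875b7c6, abf4676, ccb429e}.
Only in 51da5e3's history (ahead): {51da5e3} — 1.
Only in abf4676's history (behind): {abf4676} — 1.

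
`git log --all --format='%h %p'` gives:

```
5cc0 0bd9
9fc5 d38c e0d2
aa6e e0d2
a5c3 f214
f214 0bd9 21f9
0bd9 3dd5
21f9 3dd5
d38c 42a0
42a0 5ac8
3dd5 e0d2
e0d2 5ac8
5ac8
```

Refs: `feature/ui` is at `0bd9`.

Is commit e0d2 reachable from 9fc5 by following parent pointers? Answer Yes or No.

Yes

Ancestors of 9fc5 (commits reachable by following parents): {42a0, 5ac8, 9fc5, d38c, e0d2}.
e0d2 is in that set, so it is an ancestor of 9fc5.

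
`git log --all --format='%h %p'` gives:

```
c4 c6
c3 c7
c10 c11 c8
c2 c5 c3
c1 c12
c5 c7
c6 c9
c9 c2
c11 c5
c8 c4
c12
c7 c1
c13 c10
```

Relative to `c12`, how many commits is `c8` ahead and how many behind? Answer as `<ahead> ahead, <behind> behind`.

9 ahead, 0 behind

Reachable from c8: {c1, c12, c2, c3, c4, c5, c6, c7, c8, c9}.
Reachable from c12: {c12}.
Only in c8's history (ahead): {c1, c2, c3, c4, c5, c6, c7, c8, c9} — 9.
Only in c12's history (behind): {} — 0.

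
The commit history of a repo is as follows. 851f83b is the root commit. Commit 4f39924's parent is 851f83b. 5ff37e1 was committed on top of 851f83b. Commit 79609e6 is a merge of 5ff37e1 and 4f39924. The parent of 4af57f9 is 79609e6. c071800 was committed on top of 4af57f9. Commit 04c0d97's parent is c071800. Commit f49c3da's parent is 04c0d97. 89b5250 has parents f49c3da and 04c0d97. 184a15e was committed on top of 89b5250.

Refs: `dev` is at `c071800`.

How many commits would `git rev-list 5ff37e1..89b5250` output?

Reachable from 89b5250: {04c0d97, 4af57f9, 4f39924, 5ff37e1, 79609e6, 851f83b, 89b5250, c071800, f49c3da}.
Reachable from 5ff37e1: {5ff37e1, 851f83b}.
In 89b5250's history but not 5ff37e1's: {04c0d97, 4af57f9, 4f39924, 79609e6, 89b5250, c071800, f49c3da} — 7 commits.

7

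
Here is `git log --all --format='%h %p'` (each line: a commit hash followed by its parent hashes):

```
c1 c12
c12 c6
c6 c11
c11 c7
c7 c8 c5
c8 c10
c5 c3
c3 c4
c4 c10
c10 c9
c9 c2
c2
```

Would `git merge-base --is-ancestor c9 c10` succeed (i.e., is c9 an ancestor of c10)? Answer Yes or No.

Yes

Ancestors of c10 (commits reachable by following parents): {c10, c2, c9}.
c9 is in that set, so it is an ancestor of c10.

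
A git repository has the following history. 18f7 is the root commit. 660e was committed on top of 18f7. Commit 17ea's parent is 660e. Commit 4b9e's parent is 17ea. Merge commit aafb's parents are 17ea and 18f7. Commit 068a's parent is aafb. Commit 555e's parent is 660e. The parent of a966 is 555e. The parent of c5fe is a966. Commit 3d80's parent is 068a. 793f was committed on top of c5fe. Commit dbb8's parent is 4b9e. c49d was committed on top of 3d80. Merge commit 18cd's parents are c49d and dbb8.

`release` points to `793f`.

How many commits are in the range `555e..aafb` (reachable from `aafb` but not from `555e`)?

Reachable from aafb: {17ea, 18f7, 660e, aafb}.
Reachable from 555e: {18f7, 555e, 660e}.
In aafb's history but not 555e's: {17ea, aafb} — 2 commits.

2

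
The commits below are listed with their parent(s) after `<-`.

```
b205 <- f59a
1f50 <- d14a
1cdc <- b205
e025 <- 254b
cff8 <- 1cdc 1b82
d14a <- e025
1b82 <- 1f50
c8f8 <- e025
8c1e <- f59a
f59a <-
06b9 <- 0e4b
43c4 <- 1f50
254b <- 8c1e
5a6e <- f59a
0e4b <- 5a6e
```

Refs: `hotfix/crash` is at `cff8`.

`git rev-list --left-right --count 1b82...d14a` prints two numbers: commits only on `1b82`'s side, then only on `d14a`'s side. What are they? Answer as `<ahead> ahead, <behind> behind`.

2 ahead, 0 behind

Reachable from 1b82: {1b82, 1f50, 254b, 8c1e, d14a, e025, f59a}.
Reachable from d14a: {254b, 8c1e, d14a, e025, f59a}.
Only in 1b82's history (ahead): {1b82, 1f50} — 2.
Only in d14a's history (behind): {} — 0.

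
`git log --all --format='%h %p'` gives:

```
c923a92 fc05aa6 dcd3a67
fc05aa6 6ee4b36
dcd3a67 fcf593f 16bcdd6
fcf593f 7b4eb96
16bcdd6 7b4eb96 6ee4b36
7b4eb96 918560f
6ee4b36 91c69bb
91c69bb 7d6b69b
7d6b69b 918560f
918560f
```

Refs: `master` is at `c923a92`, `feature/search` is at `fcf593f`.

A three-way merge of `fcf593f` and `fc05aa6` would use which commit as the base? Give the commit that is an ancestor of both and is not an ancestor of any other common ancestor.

918560f

Ancestors of fcf593f: {7b4eb96, 918560f, fcf593f}.
Ancestors of fc05aa6: {6ee4b36, 7d6b69b, 918560f, 91c69bb, fc05aa6}.
Common ancestors: {918560f}.
The only common ancestor is 918560f, so it is the merge base.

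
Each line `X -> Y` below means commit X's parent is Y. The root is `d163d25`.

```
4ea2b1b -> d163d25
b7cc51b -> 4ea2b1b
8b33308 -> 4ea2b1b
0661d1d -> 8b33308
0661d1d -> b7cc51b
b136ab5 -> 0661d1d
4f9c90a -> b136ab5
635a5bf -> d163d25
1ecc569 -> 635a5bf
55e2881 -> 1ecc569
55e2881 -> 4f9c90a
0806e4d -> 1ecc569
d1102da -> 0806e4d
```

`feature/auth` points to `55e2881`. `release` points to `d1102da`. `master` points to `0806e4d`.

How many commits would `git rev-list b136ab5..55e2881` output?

4

Reachable from 55e2881: {0661d1d, 1ecc569, 4ea2b1b, 4f9c90a, 55e2881, 635a5bf, 8b33308, b136ab5, b7cc51b, d163d25}.
Reachable from b136ab5: {0661d1d, 4ea2b1b, 8b33308, b136ab5, b7cc51b, d163d25}.
In 55e2881's history but not b136ab5's: {1ecc569, 4f9c90a, 55e2881, 635a5bf} — 4 commits.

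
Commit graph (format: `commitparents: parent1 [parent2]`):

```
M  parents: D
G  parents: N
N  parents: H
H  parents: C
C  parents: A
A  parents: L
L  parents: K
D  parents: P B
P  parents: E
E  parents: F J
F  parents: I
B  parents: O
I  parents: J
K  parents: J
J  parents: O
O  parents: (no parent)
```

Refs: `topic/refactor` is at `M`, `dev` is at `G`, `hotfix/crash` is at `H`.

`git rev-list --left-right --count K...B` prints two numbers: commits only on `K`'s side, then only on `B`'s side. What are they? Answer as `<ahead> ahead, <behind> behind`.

2 ahead, 1 behind

Reachable from K: {J, K, O}.
Reachable from B: {B, O}.
Only in K's history (ahead): {J, K} — 2.
Only in B's history (behind): {B} — 1.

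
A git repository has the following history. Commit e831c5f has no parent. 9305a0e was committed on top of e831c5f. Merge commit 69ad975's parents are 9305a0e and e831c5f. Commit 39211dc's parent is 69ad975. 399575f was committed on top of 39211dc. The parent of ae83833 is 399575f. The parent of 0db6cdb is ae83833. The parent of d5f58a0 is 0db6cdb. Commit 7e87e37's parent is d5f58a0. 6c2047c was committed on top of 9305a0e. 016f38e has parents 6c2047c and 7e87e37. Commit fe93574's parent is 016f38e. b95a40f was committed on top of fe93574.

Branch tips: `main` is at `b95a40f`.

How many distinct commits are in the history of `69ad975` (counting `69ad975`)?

3

Walking parent pointers from 69ad975: reachable set = {69ad975, 9305a0e, e831c5f}.
That is 3 commits.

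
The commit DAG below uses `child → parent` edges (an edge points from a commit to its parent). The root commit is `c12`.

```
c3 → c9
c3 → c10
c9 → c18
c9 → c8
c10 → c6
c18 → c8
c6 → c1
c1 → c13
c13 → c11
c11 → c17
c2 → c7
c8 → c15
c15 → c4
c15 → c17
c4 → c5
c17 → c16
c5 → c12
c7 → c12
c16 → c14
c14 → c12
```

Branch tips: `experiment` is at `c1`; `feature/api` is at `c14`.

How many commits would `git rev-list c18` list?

Walking parent pointers from c18: reachable set = {c12, c14, c15, c16, c17, c18, c4, c5, c8}.
That is 9 commits.

9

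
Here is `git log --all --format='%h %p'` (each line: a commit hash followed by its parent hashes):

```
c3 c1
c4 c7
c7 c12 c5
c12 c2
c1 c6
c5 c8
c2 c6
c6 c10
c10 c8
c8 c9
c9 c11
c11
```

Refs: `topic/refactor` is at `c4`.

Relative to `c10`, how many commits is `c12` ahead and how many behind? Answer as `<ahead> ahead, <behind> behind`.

3 ahead, 0 behind

Reachable from c12: {c10, c11, c12, c2, c6, c8, c9}.
Reachable from c10: {c10, c11, c8, c9}.
Only in c12's history (ahead): {c12, c2, c6} — 3.
Only in c10's history (behind): {} — 0.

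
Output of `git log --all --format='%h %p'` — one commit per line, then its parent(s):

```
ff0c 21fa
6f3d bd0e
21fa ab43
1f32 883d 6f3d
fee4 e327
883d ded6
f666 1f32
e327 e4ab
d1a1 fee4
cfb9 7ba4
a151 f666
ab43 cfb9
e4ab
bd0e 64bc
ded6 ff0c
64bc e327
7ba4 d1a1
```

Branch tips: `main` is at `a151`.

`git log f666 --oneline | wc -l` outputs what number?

Walking parent pointers from f666: reachable set = {1f32, 21fa, 64bc, 6f3d, 7ba4, 883d, ab43, bd0e, cfb9, d1a1, ded6, e327, e4ab, f666, fee4, ff0c}.
That is 16 commits.

16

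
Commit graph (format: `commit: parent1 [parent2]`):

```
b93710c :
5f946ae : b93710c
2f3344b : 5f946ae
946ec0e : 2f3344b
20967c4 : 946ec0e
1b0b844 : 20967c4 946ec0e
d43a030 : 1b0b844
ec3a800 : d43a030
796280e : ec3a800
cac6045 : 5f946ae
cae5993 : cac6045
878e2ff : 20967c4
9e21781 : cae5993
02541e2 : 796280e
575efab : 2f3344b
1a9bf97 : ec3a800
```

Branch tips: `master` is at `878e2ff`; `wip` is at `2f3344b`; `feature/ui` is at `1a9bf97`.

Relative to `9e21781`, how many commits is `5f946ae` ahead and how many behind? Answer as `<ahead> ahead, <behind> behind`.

0 ahead, 3 behind

Reachable from 5f946ae: {5f946ae, b93710c}.
Reachable from 9e21781: {5f946ae, 9e21781, b93710c, cac6045, cae5993}.
Only in 5f946ae's history (ahead): {} — 0.
Only in 9e21781's history (behind): {9e21781, cac6045, cae5993} — 3.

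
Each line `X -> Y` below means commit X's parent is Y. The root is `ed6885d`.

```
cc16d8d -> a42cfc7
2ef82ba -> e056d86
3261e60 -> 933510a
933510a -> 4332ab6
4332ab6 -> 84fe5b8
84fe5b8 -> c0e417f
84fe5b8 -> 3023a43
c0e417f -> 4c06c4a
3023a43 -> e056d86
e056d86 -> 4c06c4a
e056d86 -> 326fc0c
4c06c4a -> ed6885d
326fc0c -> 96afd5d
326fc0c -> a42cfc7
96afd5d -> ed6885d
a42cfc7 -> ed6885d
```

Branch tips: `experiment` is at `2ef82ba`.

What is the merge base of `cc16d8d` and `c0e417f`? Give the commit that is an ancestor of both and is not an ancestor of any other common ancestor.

ed6885d

Ancestors of cc16d8d: {a42cfc7, cc16d8d, ed6885d}.
Ancestors of c0e417f: {4c06c4a, c0e417f, ed6885d}.
Common ancestors: {ed6885d}.
The only common ancestor is ed6885d, so it is the merge base.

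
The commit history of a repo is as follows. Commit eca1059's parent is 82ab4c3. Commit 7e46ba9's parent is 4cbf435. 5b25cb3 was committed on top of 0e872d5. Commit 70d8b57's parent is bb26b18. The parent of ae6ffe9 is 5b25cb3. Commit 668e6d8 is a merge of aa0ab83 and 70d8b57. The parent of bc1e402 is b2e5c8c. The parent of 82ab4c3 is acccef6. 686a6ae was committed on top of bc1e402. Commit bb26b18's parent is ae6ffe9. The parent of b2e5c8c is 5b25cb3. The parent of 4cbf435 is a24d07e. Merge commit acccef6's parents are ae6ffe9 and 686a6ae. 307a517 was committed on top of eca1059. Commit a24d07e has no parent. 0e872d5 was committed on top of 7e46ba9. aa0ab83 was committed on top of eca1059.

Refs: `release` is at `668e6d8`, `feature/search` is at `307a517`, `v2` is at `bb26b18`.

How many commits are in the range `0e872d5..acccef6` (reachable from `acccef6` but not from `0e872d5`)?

6

Reachable from acccef6: {0e872d5, 4cbf435, 5b25cb3, 686a6ae, 7e46ba9, a24d07e, acccef6, ae6ffe9, b2e5c8c, bc1e402}.
Reachable from 0e872d5: {0e872d5, 4cbf435, 7e46ba9, a24d07e}.
In acccef6's history but not 0e872d5's: {5b25cb3, 686a6ae, acccef6, ae6ffe9, b2e5c8c, bc1e402} — 6 commits.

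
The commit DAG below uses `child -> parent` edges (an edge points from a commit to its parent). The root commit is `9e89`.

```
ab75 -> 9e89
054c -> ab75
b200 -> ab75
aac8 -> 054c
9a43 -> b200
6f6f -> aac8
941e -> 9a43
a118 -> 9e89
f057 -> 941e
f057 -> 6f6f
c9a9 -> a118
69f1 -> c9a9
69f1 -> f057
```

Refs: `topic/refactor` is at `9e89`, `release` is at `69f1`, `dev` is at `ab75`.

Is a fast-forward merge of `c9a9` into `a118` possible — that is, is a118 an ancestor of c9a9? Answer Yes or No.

Yes

A fast-forward from a118 to c9a9 is possible iff a118 is an ancestor of c9a9.
Ancestors of c9a9: {9e89, a118, c9a9}.
a118 is among them, so fast-forward is possible.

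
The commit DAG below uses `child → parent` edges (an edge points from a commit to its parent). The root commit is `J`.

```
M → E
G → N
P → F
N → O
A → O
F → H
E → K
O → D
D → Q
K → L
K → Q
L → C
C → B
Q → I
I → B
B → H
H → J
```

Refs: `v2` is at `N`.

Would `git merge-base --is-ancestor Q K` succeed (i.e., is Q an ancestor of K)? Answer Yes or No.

Ancestors of K (commits reachable by following parents): {B, C, H, I, J, K, L, Q}.
Q is in that set, so it is an ancestor of K.

Yes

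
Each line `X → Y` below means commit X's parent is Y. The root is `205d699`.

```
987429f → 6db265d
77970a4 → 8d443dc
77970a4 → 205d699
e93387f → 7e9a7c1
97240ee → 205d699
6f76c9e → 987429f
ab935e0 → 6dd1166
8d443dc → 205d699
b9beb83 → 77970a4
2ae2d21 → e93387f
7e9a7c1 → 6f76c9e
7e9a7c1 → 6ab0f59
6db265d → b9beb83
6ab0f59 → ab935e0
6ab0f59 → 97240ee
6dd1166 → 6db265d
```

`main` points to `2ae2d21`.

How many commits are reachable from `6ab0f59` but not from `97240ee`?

Reachable from 6ab0f59: {205d699, 6ab0f59, 6db265d, 6dd1166, 77970a4, 8d443dc, 97240ee, ab935e0, b9beb83}.
Reachable from 97240ee: {205d699, 97240ee}.
In 6ab0f59's history but not 97240ee's: {6ab0f59, 6db265d, 6dd1166, 77970a4, 8d443dc, ab935e0, b9beb83} — 7 commits.

7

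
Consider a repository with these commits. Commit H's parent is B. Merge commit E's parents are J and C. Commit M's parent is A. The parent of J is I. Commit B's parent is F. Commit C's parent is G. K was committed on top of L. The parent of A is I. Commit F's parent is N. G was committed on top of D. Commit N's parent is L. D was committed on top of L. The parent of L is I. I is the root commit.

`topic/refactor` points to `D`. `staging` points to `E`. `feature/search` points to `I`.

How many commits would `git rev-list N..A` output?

Reachable from A: {A, I}.
Reachable from N: {I, L, N}.
In A's history but not N's: {A} — 1 commit.

1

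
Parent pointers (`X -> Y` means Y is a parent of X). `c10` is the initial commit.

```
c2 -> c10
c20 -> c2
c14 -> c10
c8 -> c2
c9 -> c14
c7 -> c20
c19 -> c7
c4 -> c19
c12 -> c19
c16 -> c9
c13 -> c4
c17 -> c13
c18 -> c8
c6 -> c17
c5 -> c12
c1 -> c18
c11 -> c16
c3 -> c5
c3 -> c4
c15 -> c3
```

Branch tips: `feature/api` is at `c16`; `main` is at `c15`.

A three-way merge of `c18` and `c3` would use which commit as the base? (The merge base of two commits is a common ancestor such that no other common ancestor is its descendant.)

Ancestors of c18: {c10, c18, c2, c8}.
Ancestors of c3: {c10, c12, c19, c2, c20, c3, c4, c5, c7}.
Common ancestors: {c10, c2}.
Among these, c2 is not an ancestor of any other common ancestor — it is the merge base.

c2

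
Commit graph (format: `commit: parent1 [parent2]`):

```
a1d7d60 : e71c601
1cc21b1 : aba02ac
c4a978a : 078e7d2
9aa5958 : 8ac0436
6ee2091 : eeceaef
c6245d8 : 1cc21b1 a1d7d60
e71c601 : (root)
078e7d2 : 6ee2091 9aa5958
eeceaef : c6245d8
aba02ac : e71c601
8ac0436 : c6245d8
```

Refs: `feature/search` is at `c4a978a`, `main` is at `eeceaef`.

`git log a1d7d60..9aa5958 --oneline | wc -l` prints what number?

5

Reachable from 9aa5958: {1cc21b1, 8ac0436, 9aa5958, a1d7d60, aba02ac, c6245d8, e71c601}.
Reachable from a1d7d60: {a1d7d60, e71c601}.
In 9aa5958's history but not a1d7d60's: {1cc21b1, 8ac0436, 9aa5958, aba02ac, c6245d8} — 5 commits.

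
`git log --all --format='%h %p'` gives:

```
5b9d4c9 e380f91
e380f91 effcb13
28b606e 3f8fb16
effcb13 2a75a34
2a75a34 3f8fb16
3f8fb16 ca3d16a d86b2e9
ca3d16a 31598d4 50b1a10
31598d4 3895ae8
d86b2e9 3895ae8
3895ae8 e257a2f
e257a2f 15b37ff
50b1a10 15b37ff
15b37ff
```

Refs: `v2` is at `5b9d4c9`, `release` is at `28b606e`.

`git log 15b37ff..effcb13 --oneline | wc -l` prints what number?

9

Reachable from effcb13: {15b37ff, 2a75a34, 31598d4, 3895ae8, 3f8fb16, 50b1a10, ca3d16a, d86b2e9, e257a2f, effcb13}.
Reachable from 15b37ff: {15b37ff}.
In effcb13's history but not 15b37ff's: {2a75a34, 31598d4, 3895ae8, 3f8fb16, 50b1a10, ca3d16a, d86b2e9, e257a2f, effcb13} — 9 commits.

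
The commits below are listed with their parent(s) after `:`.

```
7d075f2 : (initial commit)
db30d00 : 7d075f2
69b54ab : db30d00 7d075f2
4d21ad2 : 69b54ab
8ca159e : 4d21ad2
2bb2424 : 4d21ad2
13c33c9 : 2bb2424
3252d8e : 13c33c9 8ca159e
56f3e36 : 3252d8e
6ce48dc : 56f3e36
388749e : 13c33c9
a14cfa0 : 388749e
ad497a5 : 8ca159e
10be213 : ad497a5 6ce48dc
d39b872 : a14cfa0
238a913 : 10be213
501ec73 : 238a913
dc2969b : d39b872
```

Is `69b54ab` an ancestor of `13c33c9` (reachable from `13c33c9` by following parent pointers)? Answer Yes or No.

Ancestors of 13c33c9 (commits reachable by following parents): {13c33c9, 2bb2424, 4d21ad2, 69b54ab, 7d075f2, db30d00}.
69b54ab is in that set, so it is an ancestor of 13c33c9.

Yes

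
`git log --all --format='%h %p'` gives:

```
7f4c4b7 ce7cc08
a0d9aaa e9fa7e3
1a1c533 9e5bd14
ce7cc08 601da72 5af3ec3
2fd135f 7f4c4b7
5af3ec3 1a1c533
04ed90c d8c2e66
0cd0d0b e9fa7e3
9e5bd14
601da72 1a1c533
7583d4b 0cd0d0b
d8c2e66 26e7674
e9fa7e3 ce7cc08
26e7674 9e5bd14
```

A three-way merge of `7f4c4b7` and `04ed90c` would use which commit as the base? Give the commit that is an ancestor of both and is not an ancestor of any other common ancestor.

9e5bd14

Ancestors of 7f4c4b7: {1a1c533, 5af3ec3, 601da72, 7f4c4b7, 9e5bd14, ce7cc08}.
Ancestors of 04ed90c: {04ed90c, 26e7674, 9e5bd14, d8c2e66}.
Common ancestors: {9e5bd14}.
The only common ancestor is 9e5bd14, so it is the merge base.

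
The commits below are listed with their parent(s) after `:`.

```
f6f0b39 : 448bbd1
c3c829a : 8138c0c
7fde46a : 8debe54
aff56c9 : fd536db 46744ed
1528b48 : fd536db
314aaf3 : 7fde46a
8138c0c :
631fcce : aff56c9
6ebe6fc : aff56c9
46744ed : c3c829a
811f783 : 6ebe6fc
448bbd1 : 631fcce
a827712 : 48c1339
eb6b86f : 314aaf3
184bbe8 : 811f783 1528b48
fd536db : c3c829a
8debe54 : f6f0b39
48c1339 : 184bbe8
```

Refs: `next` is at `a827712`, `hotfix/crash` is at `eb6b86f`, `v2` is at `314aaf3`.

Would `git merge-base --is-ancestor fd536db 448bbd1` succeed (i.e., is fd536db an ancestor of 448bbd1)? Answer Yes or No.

Ancestors of 448bbd1 (commits reachable by following parents): {448bbd1, 46744ed, 631fcce, 8138c0c, aff56c9, c3c829a, fd536db}.
fd536db is in that set, so it is an ancestor of 448bbd1.

Yes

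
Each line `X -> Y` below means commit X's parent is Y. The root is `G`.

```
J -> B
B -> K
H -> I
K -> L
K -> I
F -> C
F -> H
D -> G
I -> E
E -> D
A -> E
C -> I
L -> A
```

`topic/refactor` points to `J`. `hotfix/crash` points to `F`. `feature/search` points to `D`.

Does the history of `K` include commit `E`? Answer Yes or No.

Ancestors of K (commits reachable by following parents): {A, D, E, G, I, K, L}.
E is in that set, so it is an ancestor of K.

Yes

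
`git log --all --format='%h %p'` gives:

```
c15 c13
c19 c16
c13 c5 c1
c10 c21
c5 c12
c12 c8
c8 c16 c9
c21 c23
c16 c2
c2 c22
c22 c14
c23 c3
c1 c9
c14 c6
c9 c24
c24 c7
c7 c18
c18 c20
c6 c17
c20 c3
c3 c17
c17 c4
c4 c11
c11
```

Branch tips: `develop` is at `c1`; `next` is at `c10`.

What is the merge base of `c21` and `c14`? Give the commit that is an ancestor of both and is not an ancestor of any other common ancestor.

c17

Ancestors of c21: {c11, c17, c21, c23, c3, c4}.
Ancestors of c14: {c11, c14, c17, c4, c6}.
Common ancestors: {c11, c17, c4}.
Among these, c17 is not an ancestor of any other common ancestor — it is the merge base.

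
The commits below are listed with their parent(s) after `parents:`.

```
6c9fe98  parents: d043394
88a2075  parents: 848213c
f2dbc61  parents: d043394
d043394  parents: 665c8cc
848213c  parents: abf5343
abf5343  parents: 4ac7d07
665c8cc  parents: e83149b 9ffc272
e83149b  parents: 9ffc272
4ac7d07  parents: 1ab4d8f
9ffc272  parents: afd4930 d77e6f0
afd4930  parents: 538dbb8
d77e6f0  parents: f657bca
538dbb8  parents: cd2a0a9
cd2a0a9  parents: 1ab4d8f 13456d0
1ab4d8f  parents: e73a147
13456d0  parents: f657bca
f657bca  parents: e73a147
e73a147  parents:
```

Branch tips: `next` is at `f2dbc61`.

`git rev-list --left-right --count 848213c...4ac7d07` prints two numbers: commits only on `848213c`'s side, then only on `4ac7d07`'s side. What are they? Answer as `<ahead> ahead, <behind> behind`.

2 ahead, 0 behind

Reachable from 848213c: {1ab4d8f, 4ac7d07, 848213c, abf5343, e73a147}.
Reachable from 4ac7d07: {1ab4d8f, 4ac7d07, e73a147}.
Only in 848213c's history (ahead): {848213c, abf5343} — 2.
Only in 4ac7d07's history (behind): {} — 0.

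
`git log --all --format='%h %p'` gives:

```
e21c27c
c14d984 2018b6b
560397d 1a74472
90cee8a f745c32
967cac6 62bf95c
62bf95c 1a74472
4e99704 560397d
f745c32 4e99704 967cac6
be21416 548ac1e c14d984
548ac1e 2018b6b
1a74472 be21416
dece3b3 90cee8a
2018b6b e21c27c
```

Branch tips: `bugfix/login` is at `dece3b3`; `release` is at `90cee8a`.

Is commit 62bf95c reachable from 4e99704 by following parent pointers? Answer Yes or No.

Ancestors of 4e99704: {1a74472, 2018b6b, 4e99704, 548ac1e, 560397d, be21416, c14d984, e21c27c}.
62bf95c is not in that set, so it is not an ancestor of 4e99704.

No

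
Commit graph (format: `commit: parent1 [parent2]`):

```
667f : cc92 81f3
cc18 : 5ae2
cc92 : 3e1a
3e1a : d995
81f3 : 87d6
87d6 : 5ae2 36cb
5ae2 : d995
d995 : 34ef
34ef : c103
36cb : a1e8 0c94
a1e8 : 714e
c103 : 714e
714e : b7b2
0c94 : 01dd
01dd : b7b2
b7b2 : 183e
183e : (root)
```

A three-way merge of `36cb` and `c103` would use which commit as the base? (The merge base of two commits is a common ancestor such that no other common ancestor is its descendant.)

714e

Ancestors of 36cb: {01dd, 0c94, 183e, 36cb, 714e, a1e8, b7b2}.
Ancestors of c103: {183e, 714e, b7b2, c103}.
Common ancestors: {183e, 714e, b7b2}.
Among these, 714e is not an ancestor of any other common ancestor — it is the merge base.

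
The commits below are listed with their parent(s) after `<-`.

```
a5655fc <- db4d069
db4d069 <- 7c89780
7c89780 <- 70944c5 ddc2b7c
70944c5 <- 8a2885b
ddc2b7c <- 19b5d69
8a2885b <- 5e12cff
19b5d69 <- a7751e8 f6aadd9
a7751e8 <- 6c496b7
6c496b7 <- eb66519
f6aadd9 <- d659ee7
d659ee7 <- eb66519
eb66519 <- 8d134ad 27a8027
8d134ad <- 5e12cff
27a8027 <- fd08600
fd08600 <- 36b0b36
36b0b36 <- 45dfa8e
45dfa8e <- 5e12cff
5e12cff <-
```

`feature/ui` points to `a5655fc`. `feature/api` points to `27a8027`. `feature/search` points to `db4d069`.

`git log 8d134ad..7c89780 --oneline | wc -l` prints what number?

14

Reachable from 7c89780: {19b5d69, 27a8027, 36b0b36, 45dfa8e, 5e12cff, 6c496b7, 70944c5, 7c89780, 8a2885b, 8d134ad, a7751e8, d659ee7, ddc2b7c, eb66519, f6aadd9, fd08600}.
Reachable from 8d134ad: {5e12cff, 8d134ad}.
In 7c89780's history but not 8d134ad's: {19b5d69, 27a8027, 36b0b36, 45dfa8e, 6c496b7, 70944c5, 7c89780, 8a2885b, a7751e8, d659ee7, ddc2b7c, eb66519, f6aadd9, fd08600} — 14 commits.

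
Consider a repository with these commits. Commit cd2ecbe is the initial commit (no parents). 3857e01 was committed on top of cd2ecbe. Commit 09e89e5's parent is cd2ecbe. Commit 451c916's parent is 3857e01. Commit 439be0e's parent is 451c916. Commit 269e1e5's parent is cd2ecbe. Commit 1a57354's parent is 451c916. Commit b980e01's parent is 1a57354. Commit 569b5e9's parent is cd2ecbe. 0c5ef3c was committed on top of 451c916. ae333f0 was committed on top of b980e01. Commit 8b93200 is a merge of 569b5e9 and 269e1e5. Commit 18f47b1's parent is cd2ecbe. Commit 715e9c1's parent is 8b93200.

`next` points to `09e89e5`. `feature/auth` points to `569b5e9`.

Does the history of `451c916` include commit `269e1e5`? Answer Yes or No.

No

Ancestors of 451c916: {3857e01, 451c916, cd2ecbe}.
269e1e5 is not in that set, so it is not an ancestor of 451c916.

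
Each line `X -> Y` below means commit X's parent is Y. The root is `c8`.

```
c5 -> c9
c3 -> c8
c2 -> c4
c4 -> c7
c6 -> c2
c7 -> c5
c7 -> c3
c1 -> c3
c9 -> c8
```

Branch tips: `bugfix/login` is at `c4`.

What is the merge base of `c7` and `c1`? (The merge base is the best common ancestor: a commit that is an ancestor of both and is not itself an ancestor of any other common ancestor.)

c3

Ancestors of c7: {c3, c5, c7, c8, c9}.
Ancestors of c1: {c1, c3, c8}.
Common ancestors: {c3, c8}.
Among these, c3 is not an ancestor of any other common ancestor — it is the merge base.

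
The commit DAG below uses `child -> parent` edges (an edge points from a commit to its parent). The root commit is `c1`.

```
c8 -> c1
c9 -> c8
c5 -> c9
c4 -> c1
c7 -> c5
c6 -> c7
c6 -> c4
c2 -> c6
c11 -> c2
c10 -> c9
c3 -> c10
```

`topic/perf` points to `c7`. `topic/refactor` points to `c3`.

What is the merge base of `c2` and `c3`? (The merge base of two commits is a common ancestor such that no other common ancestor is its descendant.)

c9

Ancestors of c2: {c1, c2, c4, c5, c6, c7, c8, c9}.
Ancestors of c3: {c1, c10, c3, c8, c9}.
Common ancestors: {c1, c8, c9}.
Among these, c9 is not an ancestor of any other common ancestor — it is the merge base.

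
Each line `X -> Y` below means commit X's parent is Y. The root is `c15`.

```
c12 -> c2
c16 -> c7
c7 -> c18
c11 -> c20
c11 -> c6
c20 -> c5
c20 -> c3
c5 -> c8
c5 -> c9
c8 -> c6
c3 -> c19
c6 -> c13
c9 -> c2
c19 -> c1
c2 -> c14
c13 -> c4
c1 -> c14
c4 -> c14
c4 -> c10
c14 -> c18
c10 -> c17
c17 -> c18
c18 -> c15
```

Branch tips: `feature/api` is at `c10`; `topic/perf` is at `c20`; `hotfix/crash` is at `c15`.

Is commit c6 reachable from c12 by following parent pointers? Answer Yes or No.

Ancestors of c12: {c12, c14, c15, c18, c2}.
c6 is not in that set, so it is not an ancestor of c12.

No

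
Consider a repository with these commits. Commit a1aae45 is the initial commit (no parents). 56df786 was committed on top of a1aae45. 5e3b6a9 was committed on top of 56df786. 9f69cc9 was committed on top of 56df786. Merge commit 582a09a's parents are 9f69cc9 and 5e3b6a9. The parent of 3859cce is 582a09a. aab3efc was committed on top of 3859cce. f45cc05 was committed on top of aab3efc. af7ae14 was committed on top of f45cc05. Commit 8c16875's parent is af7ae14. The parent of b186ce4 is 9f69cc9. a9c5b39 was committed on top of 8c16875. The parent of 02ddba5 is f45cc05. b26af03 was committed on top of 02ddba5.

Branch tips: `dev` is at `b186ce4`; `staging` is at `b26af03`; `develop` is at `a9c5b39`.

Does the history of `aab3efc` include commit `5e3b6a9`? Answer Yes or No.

Yes

Ancestors of aab3efc (commits reachable by following parents): {3859cce, 56df786, 582a09a, 5e3b6a9, 9f69cc9, a1aae45, aab3efc}.
5e3b6a9 is in that set, so it is an ancestor of aab3efc.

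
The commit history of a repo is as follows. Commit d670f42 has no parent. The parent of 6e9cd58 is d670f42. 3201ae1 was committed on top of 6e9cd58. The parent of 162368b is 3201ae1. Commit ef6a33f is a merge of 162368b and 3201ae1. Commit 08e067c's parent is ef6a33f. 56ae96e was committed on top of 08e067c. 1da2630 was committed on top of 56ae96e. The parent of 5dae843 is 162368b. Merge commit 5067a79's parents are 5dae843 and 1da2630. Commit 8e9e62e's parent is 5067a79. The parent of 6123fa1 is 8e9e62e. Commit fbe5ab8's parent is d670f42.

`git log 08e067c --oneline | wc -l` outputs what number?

6

Walking parent pointers from 08e067c: reachable set = {08e067c, 162368b, 3201ae1, 6e9cd58, d670f42, ef6a33f}.
That is 6 commits.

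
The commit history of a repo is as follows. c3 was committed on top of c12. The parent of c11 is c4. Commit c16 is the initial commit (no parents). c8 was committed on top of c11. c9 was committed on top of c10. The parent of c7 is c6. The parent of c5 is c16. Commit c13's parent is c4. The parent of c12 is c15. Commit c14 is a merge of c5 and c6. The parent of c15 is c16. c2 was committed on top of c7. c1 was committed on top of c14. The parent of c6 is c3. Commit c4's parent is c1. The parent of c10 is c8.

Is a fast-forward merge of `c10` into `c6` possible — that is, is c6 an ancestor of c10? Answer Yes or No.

Yes

A fast-forward from c6 to c10 is possible iff c6 is an ancestor of c10.
Ancestors of c10: {c1, c10, c11, c12, c14, c15, c16, c3, c4, c5, c6, c8}.
c6 is among them, so fast-forward is possible.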